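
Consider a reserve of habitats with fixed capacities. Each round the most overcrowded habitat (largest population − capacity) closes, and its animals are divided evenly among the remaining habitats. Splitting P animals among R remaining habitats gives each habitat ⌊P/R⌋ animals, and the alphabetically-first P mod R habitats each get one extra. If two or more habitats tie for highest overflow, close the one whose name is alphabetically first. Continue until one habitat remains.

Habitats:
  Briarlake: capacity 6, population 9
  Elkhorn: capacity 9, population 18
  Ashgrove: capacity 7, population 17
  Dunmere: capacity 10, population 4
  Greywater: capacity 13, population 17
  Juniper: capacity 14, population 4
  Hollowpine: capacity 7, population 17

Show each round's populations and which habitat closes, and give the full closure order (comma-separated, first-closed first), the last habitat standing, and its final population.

Closure order: Ashgrove, Hollowpine, Elkhorn, Briarlake, Greywater, Dunmere
Last habitat: Juniper with 86 animals

Round 1: Ashgrove=17 Briarlake=9 Dunmere=4 Elkhorn=18 Greywater=17 Hollowpine=17 Juniper=4 → close Ashgrove (overflow 10)
  17÷6 = 2 each, +1 to first 5
Round 2: Briarlake=12 Dunmere=7 Elkhorn=21 Greywater=20 Hollowpine=20 Juniper=6 → close Hollowpine (overflow 13)
  20÷5 = 4 each, +1 to first 0
Round 3: Briarlake=16 Dunmere=11 Elkhorn=25 Greywater=24 Juniper=10 → close Elkhorn (overflow 16)
  25÷4 = 6 each, +1 to first 1
Round 4: Briarlake=23 Dunmere=17 Greywater=30 Juniper=16 → close Briarlake (overflow 17)
  23÷3 = 7 each, +1 to first 2
Round 5: Dunmere=25 Greywater=38 Juniper=23 → close Greywater (overflow 25)
  38÷2 = 19 each, +1 to first 0
Round 6: Dunmere=44 Juniper=42 → close Dunmere (overflow 34)
  44÷1 = 44 each, +1 to first 0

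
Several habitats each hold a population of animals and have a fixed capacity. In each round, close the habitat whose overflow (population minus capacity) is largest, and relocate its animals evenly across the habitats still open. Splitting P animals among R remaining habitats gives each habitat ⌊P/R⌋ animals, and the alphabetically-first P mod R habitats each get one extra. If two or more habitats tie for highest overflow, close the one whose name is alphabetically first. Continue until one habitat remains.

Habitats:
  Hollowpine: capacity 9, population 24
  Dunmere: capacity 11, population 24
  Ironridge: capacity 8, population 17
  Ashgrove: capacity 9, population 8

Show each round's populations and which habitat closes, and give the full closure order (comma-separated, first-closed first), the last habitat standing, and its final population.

Closure order: Hollowpine, Dunmere, Ironridge
Last habitat: Ashgrove with 73 animals

Round 1: Ashgrove=8 Dunmere=24 Hollowpine=24 Ironridge=17 → close Hollowpine (overflow 15)
  24÷3 = 8 each, +1 to first 0
Round 2: Ashgrove=16 Dunmere=32 Ironridge=25 → close Dunmere (overflow 21)
  32÷2 = 16 each, +1 to first 0
Round 3: Ashgrove=32 Ironridge=41 → close Ironridge (overflow 33)
  41÷1 = 41 each, +1 to first 0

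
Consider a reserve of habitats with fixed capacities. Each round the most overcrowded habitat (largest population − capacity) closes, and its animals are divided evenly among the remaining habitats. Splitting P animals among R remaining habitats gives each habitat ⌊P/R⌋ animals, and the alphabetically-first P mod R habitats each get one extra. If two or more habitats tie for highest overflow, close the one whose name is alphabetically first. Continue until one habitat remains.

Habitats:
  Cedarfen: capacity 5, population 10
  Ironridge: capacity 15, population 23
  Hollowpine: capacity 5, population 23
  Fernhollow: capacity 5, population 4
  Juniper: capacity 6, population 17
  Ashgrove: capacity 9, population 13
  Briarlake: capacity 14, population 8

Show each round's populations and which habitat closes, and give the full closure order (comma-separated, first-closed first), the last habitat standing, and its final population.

Round 1: Ashgrove=13 Briarlake=8 Cedarfen=10 Fernhollow=4 Hollowpine=23 Ironridge=23 Juniper=17 → close Hollowpine (overflow 18)
  23÷6 = 3 each, +1 to first 5
Round 2: Ashgrove=17 Briarlake=12 Cedarfen=14 Fernhollow=8 Ironridge=27 Juniper=20 → close Juniper (overflow 14)
  20÷5 = 4 each, +1 to first 0
Round 3: Ashgrove=21 Briarlake=16 Cedarfen=18 Fernhollow=12 Ironridge=31 → close Ironridge (overflow 16)
  31÷4 = 7 each, +1 to first 3
Round 4: Ashgrove=29 Briarlake=24 Cedarfen=26 Fernhollow=19 → close Cedarfen (overflow 21)
  26÷3 = 8 each, +1 to first 2
Round 5: Ashgrove=38 Briarlake=33 Fernhollow=27 → close Ashgrove (overflow 29)
  38÷2 = 19 each, +1 to first 0
Round 6: Briarlake=52 Fernhollow=46 → close Fernhollow (overflow 41)
  46÷1 = 46 each, +1 to first 0

Closure order: Hollowpine, Juniper, Ironridge, Cedarfen, Ashgrove, Fernhollow
Last habitat: Briarlake with 98 animals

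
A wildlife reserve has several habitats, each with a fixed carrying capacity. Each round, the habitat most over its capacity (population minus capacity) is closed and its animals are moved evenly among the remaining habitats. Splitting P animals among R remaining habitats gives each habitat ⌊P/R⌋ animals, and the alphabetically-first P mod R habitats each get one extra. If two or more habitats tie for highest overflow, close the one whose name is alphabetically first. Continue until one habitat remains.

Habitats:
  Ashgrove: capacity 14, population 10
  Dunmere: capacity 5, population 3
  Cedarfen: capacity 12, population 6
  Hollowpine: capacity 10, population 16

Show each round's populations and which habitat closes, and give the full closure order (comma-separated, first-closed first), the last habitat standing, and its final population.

Closure order: Hollowpine, Dunmere, Ashgrove
Last habitat: Cedarfen with 35 animals

Round 1: Ashgrove=10 Cedarfen=6 Dunmere=3 Hollowpine=16 → close Hollowpine (overflow 6)
  16÷3 = 5 each, +1 to first 1
Round 2: Ashgrove=16 Cedarfen=11 Dunmere=8 → close Dunmere (overflow 3)
  8÷2 = 4 each, +1 to first 0
Round 3: Ashgrove=20 Cedarfen=15 → close Ashgrove (overflow 6)
  20÷1 = 20 each, +1 to first 0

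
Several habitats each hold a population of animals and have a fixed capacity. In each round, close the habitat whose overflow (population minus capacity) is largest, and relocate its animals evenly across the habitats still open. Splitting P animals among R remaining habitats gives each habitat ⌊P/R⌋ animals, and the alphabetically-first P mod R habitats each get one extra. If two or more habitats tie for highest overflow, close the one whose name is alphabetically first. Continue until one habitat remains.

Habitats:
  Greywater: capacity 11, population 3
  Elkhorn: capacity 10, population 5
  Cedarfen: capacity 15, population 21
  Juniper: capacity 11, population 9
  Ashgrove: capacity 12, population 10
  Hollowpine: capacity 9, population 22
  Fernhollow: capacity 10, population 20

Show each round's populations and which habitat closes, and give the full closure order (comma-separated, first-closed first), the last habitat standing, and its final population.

Round 1: Ashgrove=10 Cedarfen=21 Elkhorn=5 Fernhollow=20 Greywater=3 Hollowpine=22 Juniper=9 → close Hollowpine (overflow 13)
  22÷6 = 3 each, +1 to first 4
Round 2: Ashgrove=14 Cedarfen=25 Elkhorn=9 Fernhollow=24 Greywater=6 Juniper=12 → close Fernhollow (overflow 14)
  24÷5 = 4 each, +1 to first 4
Round 3: Ashgrove=19 Cedarfen=30 Elkhorn=14 Greywater=11 Juniper=16 → close Cedarfen (overflow 15)
  30÷4 = 7 each, +1 to first 2
Round 4: Ashgrove=27 Elkhorn=22 Greywater=18 Juniper=23 → close Ashgrove (overflow 15)
  27÷3 = 9 each, +1 to first 0
Round 5: Elkhorn=31 Greywater=27 Juniper=32 → close Elkhorn (overflow 21)
  31÷2 = 15 each, +1 to first 1
Round 6: Greywater=43 Juniper=47 → close Juniper (overflow 36)
  47÷1 = 47 each, +1 to first 0

Closure order: Hollowpine, Fernhollow, Cedarfen, Ashgrove, Elkhorn, Juniper
Last habitat: Greywater with 90 animals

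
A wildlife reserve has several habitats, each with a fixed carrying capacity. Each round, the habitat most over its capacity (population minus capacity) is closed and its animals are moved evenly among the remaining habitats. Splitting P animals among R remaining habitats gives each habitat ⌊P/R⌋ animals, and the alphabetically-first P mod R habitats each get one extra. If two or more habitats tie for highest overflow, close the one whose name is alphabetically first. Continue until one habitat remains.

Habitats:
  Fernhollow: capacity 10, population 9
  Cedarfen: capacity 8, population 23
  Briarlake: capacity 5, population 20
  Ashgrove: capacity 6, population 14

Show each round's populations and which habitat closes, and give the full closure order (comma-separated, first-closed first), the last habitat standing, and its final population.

Closure order: Briarlake, Cedarfen, Ashgrove
Last habitat: Fernhollow with 66 animals

Round 1: Ashgrove=14 Briarlake=20 Cedarfen=23 Fernhollow=9 → close Briarlake (overflow 15)
  20÷3 = 6 each, +1 to first 2
Round 2: Ashgrove=21 Cedarfen=30 Fernhollow=15 → close Cedarfen (overflow 22)
  30÷2 = 15 each, +1 to first 0
Round 3: Ashgrove=36 Fernhollow=30 → close Ashgrove (overflow 30)
  36÷1 = 36 each, +1 to first 0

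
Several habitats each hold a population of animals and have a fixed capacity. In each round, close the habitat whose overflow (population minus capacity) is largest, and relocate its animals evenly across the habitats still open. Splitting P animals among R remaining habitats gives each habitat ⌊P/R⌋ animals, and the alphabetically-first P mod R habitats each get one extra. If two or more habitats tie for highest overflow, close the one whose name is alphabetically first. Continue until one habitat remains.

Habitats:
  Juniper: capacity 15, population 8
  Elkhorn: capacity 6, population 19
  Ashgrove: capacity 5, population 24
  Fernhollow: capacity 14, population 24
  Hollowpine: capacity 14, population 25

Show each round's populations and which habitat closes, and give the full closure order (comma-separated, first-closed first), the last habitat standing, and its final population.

Closure order: Ashgrove, Elkhorn, Fernhollow, Hollowpine
Last habitat: Juniper with 100 animals

Round 1: Ashgrove=24 Elkhorn=19 Fernhollow=24 Hollowpine=25 Juniper=8 → close Ashgrove (overflow 19)
  24÷4 = 6 each, +1 to first 0
Round 2: Elkhorn=25 Fernhollow=30 Hollowpine=31 Juniper=14 → close Elkhorn (overflow 19)
  25÷3 = 8 each, +1 to first 1
Round 3: Fernhollow=39 Hollowpine=39 Juniper=22 → close Fernhollow (overflow 25)
  39÷2 = 19 each, +1 to first 1
Round 4: Hollowpine=59 Juniper=41 → close Hollowpine (overflow 45)
  59÷1 = 59 each, +1 to first 0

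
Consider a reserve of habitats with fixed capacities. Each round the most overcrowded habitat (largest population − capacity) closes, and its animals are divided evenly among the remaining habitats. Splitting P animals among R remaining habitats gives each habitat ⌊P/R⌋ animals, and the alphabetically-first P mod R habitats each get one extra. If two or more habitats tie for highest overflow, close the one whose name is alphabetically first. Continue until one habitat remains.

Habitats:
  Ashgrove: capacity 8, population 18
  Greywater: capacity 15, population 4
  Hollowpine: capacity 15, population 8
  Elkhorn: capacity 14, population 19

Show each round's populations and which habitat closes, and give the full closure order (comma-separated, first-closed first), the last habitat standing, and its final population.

Round 1: Ashgrove=18 Elkhorn=19 Greywater=4 Hollowpine=8 → close Ashgrove (overflow 10)
  18÷3 = 6 each, +1 to first 0
Round 2: Elkhorn=25 Greywater=10 Hollowpine=14 → close Elkhorn (overflow 11)
  25÷2 = 12 each, +1 to first 1
Round 3: Greywater=23 Hollowpine=26 → close Hollowpine (overflow 11)
  26÷1 = 26 each, +1 to first 0

Closure order: Ashgrove, Elkhorn, Hollowpine
Last habitat: Greywater with 49 animals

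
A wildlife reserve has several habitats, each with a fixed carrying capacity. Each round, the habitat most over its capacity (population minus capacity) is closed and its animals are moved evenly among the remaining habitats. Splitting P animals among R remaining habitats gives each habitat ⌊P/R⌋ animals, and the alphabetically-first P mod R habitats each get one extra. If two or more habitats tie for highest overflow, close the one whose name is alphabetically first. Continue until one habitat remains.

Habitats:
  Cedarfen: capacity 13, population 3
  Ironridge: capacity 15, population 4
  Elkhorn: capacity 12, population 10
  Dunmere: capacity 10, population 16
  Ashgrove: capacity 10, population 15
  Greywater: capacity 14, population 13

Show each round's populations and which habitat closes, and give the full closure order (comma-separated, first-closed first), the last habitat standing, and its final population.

Closure order: Dunmere, Ashgrove, Greywater, Elkhorn, Cedarfen
Last habitat: Ironridge with 61 animals

Round 1: Ashgrove=15 Cedarfen=3 Dunmere=16 Elkhorn=10 Greywater=13 Ironridge=4 → close Dunmere (overflow 6)
  16÷5 = 3 each, +1 to first 1
Round 2: Ashgrove=19 Cedarfen=6 Elkhorn=13 Greywater=16 Ironridge=7 → close Ashgrove (overflow 9)
  19÷4 = 4 each, +1 to first 3
Round 3: Cedarfen=11 Elkhorn=18 Greywater=21 Ironridge=11 → close Greywater (overflow 7)
  21÷3 = 7 each, +1 to first 0
Round 4: Cedarfen=18 Elkhorn=25 Ironridge=18 → close Elkhorn (overflow 13)
  25÷2 = 12 each, +1 to first 1
Round 5: Cedarfen=31 Ironridge=30 → close Cedarfen (overflow 18)
  31÷1 = 31 each, +1 to first 0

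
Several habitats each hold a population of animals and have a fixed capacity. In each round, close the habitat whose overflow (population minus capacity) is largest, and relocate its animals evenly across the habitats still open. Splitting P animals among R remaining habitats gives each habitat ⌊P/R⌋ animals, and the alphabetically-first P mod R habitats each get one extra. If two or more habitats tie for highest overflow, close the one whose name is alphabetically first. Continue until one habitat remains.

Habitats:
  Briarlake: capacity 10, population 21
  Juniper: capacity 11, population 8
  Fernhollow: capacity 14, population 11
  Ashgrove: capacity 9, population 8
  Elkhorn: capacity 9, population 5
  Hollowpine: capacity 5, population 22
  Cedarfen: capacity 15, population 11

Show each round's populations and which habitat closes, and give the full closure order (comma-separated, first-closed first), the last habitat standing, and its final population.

Closure order: Hollowpine, Briarlake, Ashgrove, Cedarfen, Elkhorn, Fernhollow
Last habitat: Juniper with 86 animals

Round 1: Ashgrove=8 Briarlake=21 Cedarfen=11 Elkhorn=5 Fernhollow=11 Hollowpine=22 Juniper=8 → close Hollowpine (overflow 17)
  22÷6 = 3 each, +1 to first 4
Round 2: Ashgrove=12 Briarlake=25 Cedarfen=15 Elkhorn=9 Fernhollow=14 Juniper=11 → close Briarlake (overflow 15)
  25÷5 = 5 each, +1 to first 0
Round 3: Ashgrove=17 Cedarfen=20 Elkhorn=14 Fernhollow=19 Juniper=16 → close Ashgrove (overflow 8)
  17÷4 = 4 each, +1 to first 1
Round 4: Cedarfen=25 Elkhorn=18 Fernhollow=23 Juniper=20 → close Cedarfen (overflow 10)
  25÷3 = 8 each, +1 to first 1
Round 5: Elkhorn=27 Fernhollow=31 Juniper=28 → close Elkhorn (overflow 18)
  27÷2 = 13 each, +1 to first 1
Round 6: Fernhollow=45 Juniper=41 → close Fernhollow (overflow 31)
  45÷1 = 45 each, +1 to first 0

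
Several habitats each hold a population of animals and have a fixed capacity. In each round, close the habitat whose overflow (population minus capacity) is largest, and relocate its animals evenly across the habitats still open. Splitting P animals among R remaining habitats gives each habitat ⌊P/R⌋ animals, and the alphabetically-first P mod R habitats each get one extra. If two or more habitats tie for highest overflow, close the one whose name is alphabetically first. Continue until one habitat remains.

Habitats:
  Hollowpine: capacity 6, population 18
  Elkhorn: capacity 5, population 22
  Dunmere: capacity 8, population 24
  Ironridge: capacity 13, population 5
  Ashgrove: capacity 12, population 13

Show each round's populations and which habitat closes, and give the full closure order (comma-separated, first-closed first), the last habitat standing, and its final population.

Closure order: Elkhorn, Dunmere, Hollowpine, Ashgrove
Last habitat: Ironridge with 82 animals

Round 1: Ashgrove=13 Dunmere=24 Elkhorn=22 Hollowpine=18 Ironridge=5 → close Elkhorn (overflow 17)
  22÷4 = 5 each, +1 to first 2
Round 2: Ashgrove=19 Dunmere=30 Hollowpine=23 Ironridge=10 → close Dunmere (overflow 22)
  30÷3 = 10 each, +1 to first 0
Round 3: Ashgrove=29 Hollowpine=33 Ironridge=20 → close Hollowpine (overflow 27)
  33÷2 = 16 each, +1 to first 1
Round 4: Ashgrove=46 Ironridge=36 → close Ashgrove (overflow 34)
  46÷1 = 46 each, +1 to first 0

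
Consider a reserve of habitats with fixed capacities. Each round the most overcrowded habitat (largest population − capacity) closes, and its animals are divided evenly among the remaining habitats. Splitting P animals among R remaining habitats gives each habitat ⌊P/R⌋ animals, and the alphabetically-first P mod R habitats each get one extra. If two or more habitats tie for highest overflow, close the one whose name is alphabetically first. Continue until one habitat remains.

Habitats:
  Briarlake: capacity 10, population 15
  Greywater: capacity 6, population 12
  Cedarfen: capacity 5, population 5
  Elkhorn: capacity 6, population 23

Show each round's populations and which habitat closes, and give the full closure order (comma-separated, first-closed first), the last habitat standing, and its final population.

Closure order: Elkhorn, Briarlake, Greywater
Last habitat: Cedarfen with 55 animals

Round 1: Briarlake=15 Cedarfen=5 Elkhorn=23 Greywater=12 → close Elkhorn (overflow 17)
  23÷3 = 7 each, +1 to first 2
Round 2: Briarlake=23 Cedarfen=13 Greywater=19 → close Briarlake (overflow 13)
  23÷2 = 11 each, +1 to first 1
Round 3: Cedarfen=25 Greywater=30 → close Greywater (overflow 24)
  30÷1 = 30 each, +1 to first 0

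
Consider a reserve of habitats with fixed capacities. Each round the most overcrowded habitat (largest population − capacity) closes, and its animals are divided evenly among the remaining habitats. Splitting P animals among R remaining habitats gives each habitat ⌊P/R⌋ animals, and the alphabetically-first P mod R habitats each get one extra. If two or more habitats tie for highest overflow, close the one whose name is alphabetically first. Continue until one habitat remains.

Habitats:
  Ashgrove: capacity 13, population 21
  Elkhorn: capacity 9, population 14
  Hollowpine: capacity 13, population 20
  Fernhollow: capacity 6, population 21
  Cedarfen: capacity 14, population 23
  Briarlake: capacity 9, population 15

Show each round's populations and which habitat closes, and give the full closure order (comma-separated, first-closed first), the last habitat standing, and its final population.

Closure order: Fernhollow, Ashgrove, Cedarfen, Briarlake, Hollowpine
Last habitat: Elkhorn with 114 animals

Round 1: Ashgrove=21 Briarlake=15 Cedarfen=23 Elkhorn=14 Fernhollow=21 Hollowpine=20 → close Fernhollow (overflow 15)
  21÷5 = 4 each, +1 to first 1
Round 2: Ashgrove=26 Briarlake=19 Cedarfen=27 Elkhorn=18 Hollowpine=24 → close Ashgrove (overflow 13)
  26÷4 = 6 each, +1 to first 2
Round 3: Briarlake=26 Cedarfen=34 Elkhorn=24 Hollowpine=30 → close Cedarfen (overflow 20)
  34÷3 = 11 each, +1 to first 1
Round 4: Briarlake=38 Elkhorn=35 Hollowpine=41 → close Briarlake (overflow 29)
  38÷2 = 19 each, +1 to first 0
Round 5: Elkhorn=54 Hollowpine=60 → close Hollowpine (overflow 47)
  60÷1 = 60 each, +1 to first 0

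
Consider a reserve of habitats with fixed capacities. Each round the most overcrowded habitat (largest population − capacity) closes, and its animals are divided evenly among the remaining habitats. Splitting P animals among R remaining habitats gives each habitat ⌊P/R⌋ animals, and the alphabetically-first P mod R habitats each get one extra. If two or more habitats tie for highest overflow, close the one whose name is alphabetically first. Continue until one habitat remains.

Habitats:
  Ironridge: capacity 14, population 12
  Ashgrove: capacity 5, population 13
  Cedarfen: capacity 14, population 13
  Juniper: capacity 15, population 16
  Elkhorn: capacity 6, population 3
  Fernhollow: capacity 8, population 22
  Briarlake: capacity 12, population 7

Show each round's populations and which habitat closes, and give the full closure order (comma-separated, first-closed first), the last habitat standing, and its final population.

Round 1: Ashgrove=13 Briarlake=7 Cedarfen=13 Elkhorn=3 Fernhollow=22 Ironridge=12 Juniper=16 → close Fernhollow (overflow 14)
  22÷6 = 3 each, +1 to first 4
Round 2: Ashgrove=17 Briarlake=11 Cedarfen=17 Elkhorn=7 Ironridge=15 Juniper=19 → close Ashgrove (overflow 12)
  17÷5 = 3 each, +1 to first 2
Round 3: Briarlake=15 Cedarfen=21 Elkhorn=10 Ironridge=18 Juniper=22 → close Cedarfen (overflow 7)
  21÷4 = 5 each, +1 to first 1
Round 4: Briarlake=21 Elkhorn=15 Ironridge=23 Juniper=27 → close Juniper (overflow 12)
  27÷3 = 9 each, +1 to first 0
Round 5: Briarlake=30 Elkhorn=24 Ironridge=32 → close Briarlake (overflow 18)
  30÷2 = 15 each, +1 to first 0
Round 6: Elkhorn=39 Ironridge=47 → close Elkhorn (overflow 33)
  39÷1 = 39 each, +1 to first 0

Closure order: Fernhollow, Ashgrove, Cedarfen, Juniper, Briarlake, Elkhorn
Last habitat: Ironridge with 86 animals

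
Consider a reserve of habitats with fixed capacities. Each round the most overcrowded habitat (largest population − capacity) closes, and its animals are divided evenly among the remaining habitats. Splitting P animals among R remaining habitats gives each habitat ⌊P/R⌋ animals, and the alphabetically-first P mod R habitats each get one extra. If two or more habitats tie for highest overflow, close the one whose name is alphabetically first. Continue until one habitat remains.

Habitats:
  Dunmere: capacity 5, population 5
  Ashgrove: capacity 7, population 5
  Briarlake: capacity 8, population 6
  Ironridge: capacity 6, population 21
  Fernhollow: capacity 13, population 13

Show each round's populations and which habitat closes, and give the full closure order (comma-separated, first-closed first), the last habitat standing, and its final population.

Closure order: Ironridge, Dunmere, Ashgrove, Fernhollow
Last habitat: Briarlake with 50 animals

Round 1: Ashgrove=5 Briarlake=6 Dunmere=5 Fernhollow=13 Ironridge=21 → close Ironridge (overflow 15)
  21÷4 = 5 each, +1 to first 1
Round 2: Ashgrove=11 Briarlake=11 Dunmere=10 Fernhollow=18 → close Dunmere (overflow 5)
  10÷3 = 3 each, +1 to first 1
Round 3: Ashgrove=15 Briarlake=14 Fernhollow=21 → close Ashgrove (overflow 8)
  15÷2 = 7 each, +1 to first 1
Round 4: Briarlake=22 Fernhollow=28 → close Fernhollow (overflow 15)
  28÷1 = 28 each, +1 to first 0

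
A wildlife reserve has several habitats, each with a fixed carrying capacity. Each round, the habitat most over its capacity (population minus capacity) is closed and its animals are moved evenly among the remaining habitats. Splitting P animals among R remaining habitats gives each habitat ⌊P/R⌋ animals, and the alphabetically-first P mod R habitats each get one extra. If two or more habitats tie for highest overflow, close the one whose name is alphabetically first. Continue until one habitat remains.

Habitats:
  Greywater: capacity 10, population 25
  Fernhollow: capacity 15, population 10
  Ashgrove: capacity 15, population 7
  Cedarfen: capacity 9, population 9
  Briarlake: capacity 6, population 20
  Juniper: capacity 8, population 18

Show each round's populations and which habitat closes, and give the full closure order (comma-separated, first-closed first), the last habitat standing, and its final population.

Closure order: Greywater, Briarlake, Juniper, Cedarfen, Fernhollow
Last habitat: Ashgrove with 89 animals

Round 1: Ashgrove=7 Briarlake=20 Cedarfen=9 Fernhollow=10 Greywater=25 Juniper=18 → close Greywater (overflow 15)
  25÷5 = 5 each, +1 to first 0
Round 2: Ashgrove=12 Briarlake=25 Cedarfen=14 Fernhollow=15 Juniper=23 → close Briarlake (overflow 19)
  25÷4 = 6 each, +1 to first 1
Round 3: Ashgrove=19 Cedarfen=20 Fernhollow=21 Juniper=29 → close Juniper (overflow 21)
  29÷3 = 9 each, +1 to first 2
Round 4: Ashgrove=29 Cedarfen=30 Fernhollow=30 → close Cedarfen (overflow 21)
  30÷2 = 15 each, +1 to first 0
Round 5: Ashgrove=44 Fernhollow=45 → close Fernhollow (overflow 30)
  45÷1 = 45 each, +1 to first 0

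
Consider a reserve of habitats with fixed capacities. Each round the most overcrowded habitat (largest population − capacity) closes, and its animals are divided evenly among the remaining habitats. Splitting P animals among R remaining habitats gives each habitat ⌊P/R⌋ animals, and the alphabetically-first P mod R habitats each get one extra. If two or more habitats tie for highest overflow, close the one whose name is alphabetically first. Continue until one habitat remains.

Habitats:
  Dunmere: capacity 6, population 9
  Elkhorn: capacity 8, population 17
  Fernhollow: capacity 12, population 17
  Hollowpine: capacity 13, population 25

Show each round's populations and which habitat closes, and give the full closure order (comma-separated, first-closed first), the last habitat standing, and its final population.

Round 1: Dunmere=9 Elkhorn=17 Fernhollow=17 Hollowpine=25 → close Hollowpine (overflow 12)
  25÷3 = 8 each, +1 to first 1
Round 2: Dunmere=18 Elkhorn=25 Fernhollow=25 → close Elkhorn (overflow 17)
  25÷2 = 12 each, +1 to first 1
Round 3: Dunmere=31 Fernhollow=37 → close Dunmere (overflow 25)
  31÷1 = 31 each, +1 to first 0

Closure order: Hollowpine, Elkhorn, Dunmere
Last habitat: Fernhollow with 68 animals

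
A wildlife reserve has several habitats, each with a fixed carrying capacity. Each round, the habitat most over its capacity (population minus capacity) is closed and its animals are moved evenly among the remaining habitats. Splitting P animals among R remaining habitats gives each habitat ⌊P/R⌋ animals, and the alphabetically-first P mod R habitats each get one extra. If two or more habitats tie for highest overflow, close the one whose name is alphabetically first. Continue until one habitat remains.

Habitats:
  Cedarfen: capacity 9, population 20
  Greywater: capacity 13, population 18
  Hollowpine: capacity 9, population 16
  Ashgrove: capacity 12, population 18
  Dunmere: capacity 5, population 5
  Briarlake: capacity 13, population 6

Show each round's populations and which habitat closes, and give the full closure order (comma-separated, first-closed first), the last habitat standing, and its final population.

Closure order: Cedarfen, Hollowpine, Ashgrove, Greywater, Dunmere
Last habitat: Briarlake with 83 animals

Round 1: Ashgrove=18 Briarlake=6 Cedarfen=20 Dunmere=5 Greywater=18 Hollowpine=16 → close Cedarfen (overflow 11)
  20÷5 = 4 each, +1 to first 0
Round 2: Ashgrove=22 Briarlake=10 Dunmere=9 Greywater=22 Hollowpine=20 → close Hollowpine (overflow 11)
  20÷4 = 5 each, +1 to first 0
Round 3: Ashgrove=27 Briarlake=15 Dunmere=14 Greywater=27 → close Ashgrove (overflow 15)
  27÷3 = 9 each, +1 to first 0
Round 4: Briarlake=24 Dunmere=23 Greywater=36 → close Greywater (overflow 23)
  36÷2 = 18 each, +1 to first 0
Round 5: Briarlake=42 Dunmere=41 → close Dunmere (overflow 36)
  41÷1 = 41 each, +1 to first 0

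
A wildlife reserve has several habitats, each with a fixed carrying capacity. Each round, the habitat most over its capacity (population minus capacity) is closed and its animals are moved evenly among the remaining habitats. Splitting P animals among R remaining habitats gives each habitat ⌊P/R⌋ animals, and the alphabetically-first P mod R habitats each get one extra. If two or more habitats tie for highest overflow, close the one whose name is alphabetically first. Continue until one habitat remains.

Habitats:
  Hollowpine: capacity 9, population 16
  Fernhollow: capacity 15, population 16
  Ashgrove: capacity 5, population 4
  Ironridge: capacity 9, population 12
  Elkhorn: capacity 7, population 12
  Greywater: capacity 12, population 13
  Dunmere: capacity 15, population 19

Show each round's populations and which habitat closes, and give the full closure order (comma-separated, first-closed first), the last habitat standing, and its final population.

Closure order: Hollowpine, Elkhorn, Dunmere, Ironridge, Fernhollow, Ashgrove
Last habitat: Greywater with 92 animals

Round 1: Ashgrove=4 Dunmere=19 Elkhorn=12 Fernhollow=16 Greywater=13 Hollowpine=16 Ironridge=12 → close Hollowpine (overflow 7)
  16÷6 = 2 each, +1 to first 4
Round 2: Ashgrove=7 Dunmere=22 Elkhorn=15 Fernhollow=19 Greywater=15 Ironridge=14 → close Elkhorn (overflow 8)
  15÷5 = 3 each, +1 to first 0
Round 3: Ashgrove=10 Dunmere=25 Fernhollow=22 Greywater=18 Ironridge=17 → close Dunmere (overflow 10)
  25÷4 = 6 each, +1 to first 1
Round 4: Ashgrove=17 Fernhollow=28 Greywater=24 Ironridge=23 → close Ironridge (overflow 14)
  23÷3 = 7 each, +1 to first 2
Round 5: Ashgrove=25 Fernhollow=36 Greywater=31 → close Fernhollow (overflow 21)
  36÷2 = 18 each, +1 to first 0
Round 6: Ashgrove=43 Greywater=49 → close Ashgrove (overflow 38)
  43÷1 = 43 each, +1 to first 0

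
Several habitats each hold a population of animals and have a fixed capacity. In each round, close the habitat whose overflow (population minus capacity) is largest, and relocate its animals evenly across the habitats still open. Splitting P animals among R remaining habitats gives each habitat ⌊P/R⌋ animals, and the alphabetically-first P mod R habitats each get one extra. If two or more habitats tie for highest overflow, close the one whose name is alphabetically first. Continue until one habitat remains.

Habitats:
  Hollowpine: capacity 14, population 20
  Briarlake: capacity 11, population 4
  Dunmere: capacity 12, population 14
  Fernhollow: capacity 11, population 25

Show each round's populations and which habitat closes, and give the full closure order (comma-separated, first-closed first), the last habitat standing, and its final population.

Closure order: Fernhollow, Hollowpine, Dunmere
Last habitat: Briarlake with 63 animals

Round 1: Briarlake=4 Dunmere=14 Fernhollow=25 Hollowpine=20 → close Fernhollow (overflow 14)
  25÷3 = 8 each, +1 to first 1
Round 2: Briarlake=13 Dunmere=22 Hollowpine=28 → close Hollowpine (overflow 14)
  28÷2 = 14 each, +1 to first 0
Round 3: Briarlake=27 Dunmere=36 → close Dunmere (overflow 24)
  36÷1 = 36 each, +1 to first 0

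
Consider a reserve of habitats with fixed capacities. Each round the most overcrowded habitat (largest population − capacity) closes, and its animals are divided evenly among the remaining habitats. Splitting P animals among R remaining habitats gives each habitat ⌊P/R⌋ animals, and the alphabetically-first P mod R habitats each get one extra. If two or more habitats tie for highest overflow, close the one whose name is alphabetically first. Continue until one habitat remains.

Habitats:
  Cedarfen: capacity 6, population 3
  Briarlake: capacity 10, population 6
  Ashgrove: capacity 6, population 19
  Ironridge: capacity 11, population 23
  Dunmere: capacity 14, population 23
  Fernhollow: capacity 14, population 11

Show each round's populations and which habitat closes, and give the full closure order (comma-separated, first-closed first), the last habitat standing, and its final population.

Closure order: Ashgrove, Ironridge, Dunmere, Cedarfen, Briarlake
Last habitat: Fernhollow with 85 animals

Round 1: Ashgrove=19 Briarlake=6 Cedarfen=3 Dunmere=23 Fernhollow=11 Ironridge=23 → close Ashgrove (overflow 13)
  19÷5 = 3 each, +1 to first 4
Round 2: Briarlake=10 Cedarfen=7 Dunmere=27 Fernhollow=15 Ironridge=26 → close Ironridge (overflow 15)
  26÷4 = 6 each, +1 to first 2
Round 3: Briarlake=17 Cedarfen=14 Dunmere=33 Fernhollow=21 → close Dunmere (overflow 19)
  33÷3 = 11 each, +1 to first 0
Round 4: Briarlake=28 Cedarfen=25 Fernhollow=32 → close Cedarfen (overflow 19)
  25÷2 = 12 each, +1 to first 1
Round 5: Briarlake=41 Fernhollow=44 → close Briarlake (overflow 31)
  41÷1 = 41 each, +1 to first 0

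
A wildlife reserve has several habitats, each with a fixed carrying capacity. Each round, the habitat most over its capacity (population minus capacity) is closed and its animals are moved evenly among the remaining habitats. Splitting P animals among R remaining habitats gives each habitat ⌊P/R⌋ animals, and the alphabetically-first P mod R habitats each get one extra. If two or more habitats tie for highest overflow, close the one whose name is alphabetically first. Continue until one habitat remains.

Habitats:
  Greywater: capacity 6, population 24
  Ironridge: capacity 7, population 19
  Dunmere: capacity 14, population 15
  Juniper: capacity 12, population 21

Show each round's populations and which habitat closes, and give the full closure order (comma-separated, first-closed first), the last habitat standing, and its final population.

Round 1: Dunmere=15 Greywater=24 Ironridge=19 Juniper=21 → close Greywater (overflow 18)
  24÷3 = 8 each, +1 to first 0
Round 2: Dunmere=23 Ironridge=27 Juniper=29 → close Ironridge (overflow 20)
  27÷2 = 13 each, +1 to first 1
Round 3: Dunmere=37 Juniper=42 → close Juniper (overflow 30)
  42÷1 = 42 each, +1 to first 0

Closure order: Greywater, Ironridge, Juniper
Last habitat: Dunmere with 79 animals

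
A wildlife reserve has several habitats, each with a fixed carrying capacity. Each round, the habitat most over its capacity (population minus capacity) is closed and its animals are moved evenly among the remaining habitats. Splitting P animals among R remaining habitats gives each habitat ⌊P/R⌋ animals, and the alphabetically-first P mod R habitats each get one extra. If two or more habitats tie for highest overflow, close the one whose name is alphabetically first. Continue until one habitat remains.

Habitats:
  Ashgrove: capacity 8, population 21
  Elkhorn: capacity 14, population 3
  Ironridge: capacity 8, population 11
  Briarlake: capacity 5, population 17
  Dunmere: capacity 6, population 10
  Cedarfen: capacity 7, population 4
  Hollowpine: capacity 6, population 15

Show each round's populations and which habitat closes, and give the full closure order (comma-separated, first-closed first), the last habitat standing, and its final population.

Round 1: Ashgrove=21 Briarlake=17 Cedarfen=4 Dunmere=10 Elkhorn=3 Hollowpine=15 Ironridge=11 → close Ashgrove (overflow 13)
  21÷6 = 3 each, +1 to first 3
Round 2: Briarlake=21 Cedarfen=8 Dunmere=14 Elkhorn=6 Hollowpine=18 Ironridge=14 → close Briarlake (overflow 16)
  21÷5 = 4 each, +1 to first 1
Round 3: Cedarfen=13 Dunmere=18 Elkhorn=10 Hollowpine=22 Ironridge=18 → close Hollowpine (overflow 16)
  22÷4 = 5 each, +1 to first 2
Round 4: Cedarfen=19 Dunmere=24 Elkhorn=15 Ironridge=23 → close Dunmere (overflow 18)
  24÷3 = 8 each, +1 to first 0
Round 5: Cedarfen=27 Elkhorn=23 Ironridge=31 → close Ironridge (overflow 23)
  31÷2 = 15 each, +1 to first 1
Round 6: Cedarfen=43 Elkhorn=38 → close Cedarfen (overflow 36)
  43÷1 = 43 each, +1 to first 0

Closure order: Ashgrove, Briarlake, Hollowpine, Dunmere, Ironridge, Cedarfen
Last habitat: Elkhorn with 81 animals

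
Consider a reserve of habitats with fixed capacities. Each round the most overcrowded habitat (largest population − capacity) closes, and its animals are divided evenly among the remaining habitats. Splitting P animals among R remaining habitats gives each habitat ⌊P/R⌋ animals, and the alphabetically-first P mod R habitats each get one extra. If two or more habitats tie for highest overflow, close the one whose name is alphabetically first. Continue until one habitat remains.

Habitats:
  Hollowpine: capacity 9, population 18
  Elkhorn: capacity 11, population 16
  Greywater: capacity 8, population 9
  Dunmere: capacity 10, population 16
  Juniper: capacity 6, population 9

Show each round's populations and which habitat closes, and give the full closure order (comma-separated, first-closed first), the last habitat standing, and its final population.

Closure order: Hollowpine, Dunmere, Elkhorn, Juniper
Last habitat: Greywater with 68 animals

Round 1: Dunmere=16 Elkhorn=16 Greywater=9 Hollowpine=18 Juniper=9 → close Hollowpine (overflow 9)
  18÷4 = 4 each, +1 to first 2
Round 2: Dunmere=21 Elkhorn=21 Greywater=13 Juniper=13 → close Dunmere (overflow 11)
  21÷3 = 7 each, +1 to first 0
Round 3: Elkhorn=28 Greywater=20 Juniper=20 → close Elkhorn (overflow 17)
  28÷2 = 14 each, +1 to first 0
Round 4: Greywater=34 Juniper=34 → close Juniper (overflow 28)
  34÷1 = 34 each, +1 to first 0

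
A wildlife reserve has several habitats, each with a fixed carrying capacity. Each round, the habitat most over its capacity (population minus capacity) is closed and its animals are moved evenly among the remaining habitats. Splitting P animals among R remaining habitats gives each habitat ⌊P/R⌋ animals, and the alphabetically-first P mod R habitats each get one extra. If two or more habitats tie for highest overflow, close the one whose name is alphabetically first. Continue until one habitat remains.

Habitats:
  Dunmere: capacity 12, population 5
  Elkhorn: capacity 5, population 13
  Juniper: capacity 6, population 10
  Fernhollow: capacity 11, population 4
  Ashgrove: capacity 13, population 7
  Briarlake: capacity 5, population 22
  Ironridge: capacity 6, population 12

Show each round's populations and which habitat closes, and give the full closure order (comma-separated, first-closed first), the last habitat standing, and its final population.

Round 1: Ashgrove=7 Briarlake=22 Dunmere=5 Elkhorn=13 Fernhollow=4 Ironridge=12 Juniper=10 → close Briarlake (overflow 17)
  22÷6 = 3 each, +1 to first 4
Round 2: Ashgrove=11 Dunmere=9 Elkhorn=17 Fernhollow=8 Ironridge=15 Juniper=13 → close Elkhorn (overflow 12)
  17÷5 = 3 each, +1 to first 2
Round 3: Ashgrove=15 Dunmere=13 Fernhollow=11 Ironridge=18 Juniper=16 → close Ironridge (overflow 12)
  18÷4 = 4 each, +1 to first 2
Round 4: Ashgrove=20 Dunmere=18 Fernhollow=15 Juniper=20 → close Juniper (overflow 14)
  20÷3 = 6 each, +1 to first 2
Round 5: Ashgrove=27 Dunmere=25 Fernhollow=21 → close Ashgrove (overflow 14)
  27÷2 = 13 each, +1 to first 1
Round 6: Dunmere=39 Fernhollow=34 → close Dunmere (overflow 27)
  39÷1 = 39 each, +1 to first 0

Closure order: Briarlake, Elkhorn, Ironridge, Juniper, Ashgrove, Dunmere
Last habitat: Fernhollow with 73 animals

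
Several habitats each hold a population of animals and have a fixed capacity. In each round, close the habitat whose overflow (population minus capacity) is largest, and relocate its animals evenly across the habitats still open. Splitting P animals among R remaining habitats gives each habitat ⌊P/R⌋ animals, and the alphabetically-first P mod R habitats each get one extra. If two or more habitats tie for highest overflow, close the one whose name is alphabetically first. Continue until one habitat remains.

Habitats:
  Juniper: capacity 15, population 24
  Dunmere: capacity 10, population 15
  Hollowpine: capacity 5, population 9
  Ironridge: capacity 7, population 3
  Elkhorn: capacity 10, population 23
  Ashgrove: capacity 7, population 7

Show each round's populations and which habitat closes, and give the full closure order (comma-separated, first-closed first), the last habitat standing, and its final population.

Round 1: Ashgrove=7 Dunmere=15 Elkhorn=23 Hollowpine=9 Ironridge=3 Juniper=24 → close Elkhorn (overflow 13)
  23÷5 = 4 each, +1 to first 3
Round 2: Ashgrove=12 Dunmere=20 Hollowpine=14 Ironridge=7 Juniper=28 → close Juniper (overflow 13)
  28÷4 = 7 each, +1 to first 0
Round 3: Ashgrove=19 Dunmere=27 Hollowpine=21 Ironridge=14 → close Dunmere (overflow 17)
  27÷3 = 9 each, +1 to first 0
Round 4: Ashgrove=28 Hollowpine=30 Ironridge=23 → close Hollowpine (overflow 25)
  30÷2 = 15 each, +1 to first 0
Round 5: Ashgrove=43 Ironridge=38 → close Ashgrove (overflow 36)
  43÷1 = 43 each, +1 to first 0

Closure order: Elkhorn, Juniper, Dunmere, Hollowpine, Ashgrove
Last habitat: Ironridge with 81 animals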